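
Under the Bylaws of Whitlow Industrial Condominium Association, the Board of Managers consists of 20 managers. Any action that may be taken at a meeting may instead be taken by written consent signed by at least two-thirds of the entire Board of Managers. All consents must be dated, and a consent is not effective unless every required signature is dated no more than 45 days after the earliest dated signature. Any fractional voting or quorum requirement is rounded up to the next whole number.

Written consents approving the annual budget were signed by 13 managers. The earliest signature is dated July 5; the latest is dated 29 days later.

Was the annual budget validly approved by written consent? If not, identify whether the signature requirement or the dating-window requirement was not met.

Not effective — insufficient signatures.

Signatures required: at least two-thirds of 20 — 2/3 of 20 = 13.33, rounded up to 14, so 14 needed; 13 signed. Insufficient.
Dating window: the latest signature is 29 days after the earliest; the limit is 45 days. Within the window.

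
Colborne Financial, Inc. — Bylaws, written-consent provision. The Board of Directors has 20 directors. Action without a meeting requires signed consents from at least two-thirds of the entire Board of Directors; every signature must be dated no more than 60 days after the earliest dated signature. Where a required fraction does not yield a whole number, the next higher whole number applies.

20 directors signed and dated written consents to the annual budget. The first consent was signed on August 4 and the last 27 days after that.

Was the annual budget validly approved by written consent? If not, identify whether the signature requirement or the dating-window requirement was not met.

Signatures required: at least two-thirds of 20 — 2/3 of 20 = 13.33, rounded up to 14, so 14 needed; 20 signed. Sufficient.
Dating window: the latest signature is 27 days after the earliest; the limit is 60 days. Within the window.

Effective — both the signature and dating-window requirements are satisfied.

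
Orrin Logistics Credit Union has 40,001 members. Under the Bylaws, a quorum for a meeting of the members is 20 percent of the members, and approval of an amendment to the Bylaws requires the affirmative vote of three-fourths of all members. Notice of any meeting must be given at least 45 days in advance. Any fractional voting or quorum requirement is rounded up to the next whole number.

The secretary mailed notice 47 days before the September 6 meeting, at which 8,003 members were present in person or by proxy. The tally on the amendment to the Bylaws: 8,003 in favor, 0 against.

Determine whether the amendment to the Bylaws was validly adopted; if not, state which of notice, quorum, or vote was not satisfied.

Notice: 47 days given; 45 required. Satisfied.
Quorum: 20% of 40,001 = 8,000.20, rounded up to 8,001; 8,003 present. Satisfied.
Vote: requires three-fourths of all members (40,001); 3/4 of 40001 = 30000.75, rounded up to 30001, so 30,001 needed; 8,003 in favor. Not satisfied.

Invalid — vote requirement not satisfied.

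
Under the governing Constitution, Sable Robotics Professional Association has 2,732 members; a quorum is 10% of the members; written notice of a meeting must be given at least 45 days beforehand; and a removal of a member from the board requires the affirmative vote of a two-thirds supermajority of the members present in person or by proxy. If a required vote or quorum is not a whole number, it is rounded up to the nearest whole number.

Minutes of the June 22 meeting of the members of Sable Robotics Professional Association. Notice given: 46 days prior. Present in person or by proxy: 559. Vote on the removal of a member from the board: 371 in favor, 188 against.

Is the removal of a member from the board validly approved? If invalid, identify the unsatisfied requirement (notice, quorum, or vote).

Notice: 46 days given; 45 required. Satisfied.
Quorum: 10% of 2,732 = 273.20, rounded up to 274; 559 present. Satisfied.
Vote: requires two-thirds of those present (559); 2/3 of 559 = 372.67, rounded up to 373, so 373 needed; 371 in favor. Not satisfied.

Invalid — vote requirement not satisfied.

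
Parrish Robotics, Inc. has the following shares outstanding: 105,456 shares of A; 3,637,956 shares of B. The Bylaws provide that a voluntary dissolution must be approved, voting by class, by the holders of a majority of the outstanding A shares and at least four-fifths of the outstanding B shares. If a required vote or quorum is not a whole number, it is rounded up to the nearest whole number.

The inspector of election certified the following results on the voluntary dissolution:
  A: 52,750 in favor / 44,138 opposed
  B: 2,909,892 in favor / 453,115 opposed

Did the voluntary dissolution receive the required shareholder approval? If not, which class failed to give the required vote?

A: a majority of 105456 is 52729; 52,729 required, 52,750 in favor — approved.
B: 4/5 of 3637956 = 2910364.80, rounded up to 2910365; 2,910,365 required, 2,909,892 in favor — not approved.

Not approved — the B shares did not give the required vote.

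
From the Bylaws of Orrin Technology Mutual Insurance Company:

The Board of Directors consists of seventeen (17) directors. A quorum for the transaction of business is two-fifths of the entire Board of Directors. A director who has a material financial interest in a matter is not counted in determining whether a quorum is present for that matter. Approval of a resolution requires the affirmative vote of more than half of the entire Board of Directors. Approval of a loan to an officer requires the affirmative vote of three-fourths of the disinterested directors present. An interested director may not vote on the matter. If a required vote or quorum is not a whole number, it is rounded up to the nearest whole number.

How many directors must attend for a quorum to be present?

2/5 of 17 = 6.80, rounded up to 7.

7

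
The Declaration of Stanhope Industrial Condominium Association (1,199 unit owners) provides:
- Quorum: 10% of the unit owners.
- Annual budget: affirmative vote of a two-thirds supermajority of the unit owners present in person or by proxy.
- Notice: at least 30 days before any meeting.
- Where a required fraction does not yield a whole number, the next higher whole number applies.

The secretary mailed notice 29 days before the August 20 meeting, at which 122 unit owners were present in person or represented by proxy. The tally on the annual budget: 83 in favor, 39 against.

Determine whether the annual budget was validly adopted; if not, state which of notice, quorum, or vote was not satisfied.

Invalid — notice requirement not satisfied.

Notice: 29 days given; 30 required. Not satisfied.
Quorum: 10% of 1,199 = 119.90, rounded up to 120; 122 present. Satisfied.
Vote: requires two-thirds of those present (122); 2/3 of 122 = 81.33, rounded up to 82, so 82 needed; 83 in favor. Satisfied.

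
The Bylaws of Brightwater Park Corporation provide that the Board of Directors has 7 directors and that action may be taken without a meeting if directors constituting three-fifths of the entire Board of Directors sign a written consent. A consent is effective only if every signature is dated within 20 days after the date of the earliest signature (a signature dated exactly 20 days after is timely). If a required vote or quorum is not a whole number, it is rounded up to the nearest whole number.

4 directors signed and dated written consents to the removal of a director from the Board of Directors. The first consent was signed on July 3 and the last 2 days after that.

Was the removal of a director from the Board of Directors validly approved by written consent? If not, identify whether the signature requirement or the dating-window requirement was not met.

Signatures required: three-fifths of 7 — 3/5 of 7 = 4.20, rounded up to 5, so 5 needed; 4 signed. Insufficient.
Dating window: the latest signature is 2 days after the earliest; the limit is 20 days. Within the window.

Not effective — insufficient signatures.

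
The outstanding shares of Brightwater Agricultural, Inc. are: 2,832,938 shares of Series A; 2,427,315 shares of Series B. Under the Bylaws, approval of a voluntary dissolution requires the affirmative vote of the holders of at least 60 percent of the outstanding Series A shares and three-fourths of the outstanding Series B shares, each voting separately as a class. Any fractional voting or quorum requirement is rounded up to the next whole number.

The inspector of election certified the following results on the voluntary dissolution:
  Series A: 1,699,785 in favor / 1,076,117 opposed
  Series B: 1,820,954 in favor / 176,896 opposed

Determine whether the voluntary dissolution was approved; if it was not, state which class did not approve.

Series A: 3/5 of 2832938 = 1699762.80, rounded up to 1699763; 1,699,763 required, 1,699,785 in favor — approved.
Series B: 3/4 of 2427315 = 1820486.25, rounded up to 1820487; 1,820,487 required, 1,820,954 in favor — approved.

Approved — every class gave the required vote.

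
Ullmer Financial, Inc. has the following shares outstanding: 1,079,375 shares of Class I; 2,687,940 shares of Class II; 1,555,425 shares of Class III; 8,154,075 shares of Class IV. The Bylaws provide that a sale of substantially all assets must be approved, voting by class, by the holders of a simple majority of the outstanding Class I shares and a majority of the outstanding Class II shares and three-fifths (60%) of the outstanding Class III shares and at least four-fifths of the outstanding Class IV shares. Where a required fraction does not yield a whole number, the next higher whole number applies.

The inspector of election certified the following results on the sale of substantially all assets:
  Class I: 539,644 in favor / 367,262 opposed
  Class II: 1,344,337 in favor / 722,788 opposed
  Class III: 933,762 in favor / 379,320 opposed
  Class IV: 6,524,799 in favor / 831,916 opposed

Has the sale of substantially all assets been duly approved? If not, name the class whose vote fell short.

Class I: a majority of 1079375 is 539688; 539,688 required, 539,644 in favor — not approved.
Class II: a majority of 2687940 is 1343971; 1,343,971 required, 1,344,337 in favor — approved.
Class III: 3/5 of 1555425 = 933255; 933,255 required, 933,762 in favor — approved.
Class IV: 4/5 of 8154075 = 6523260; 6,523,260 required, 6,524,799 in favor — approved.

Not approved — the Class I shares did not give the required vote.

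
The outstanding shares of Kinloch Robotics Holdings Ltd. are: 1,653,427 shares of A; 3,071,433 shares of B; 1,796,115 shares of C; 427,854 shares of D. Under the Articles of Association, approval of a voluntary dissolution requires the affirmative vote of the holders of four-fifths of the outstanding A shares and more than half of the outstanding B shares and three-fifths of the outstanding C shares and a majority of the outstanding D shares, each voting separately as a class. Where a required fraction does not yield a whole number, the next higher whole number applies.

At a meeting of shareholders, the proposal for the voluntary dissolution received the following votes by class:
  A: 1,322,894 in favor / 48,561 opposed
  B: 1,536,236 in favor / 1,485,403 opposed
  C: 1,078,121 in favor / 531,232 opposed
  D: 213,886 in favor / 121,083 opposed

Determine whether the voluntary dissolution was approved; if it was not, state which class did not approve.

A: 4/5 of 1653427 = 1322741.60, rounded up to 1322742; 1,322,742 required, 1,322,894 in favor — approved.
B: a majority of 3071433 is 1535717; 1,535,717 required, 1,536,236 in favor — approved.
C: 3/5 of 1796115 = 1077669; 1,077,669 required, 1,078,121 in favor — approved.
D: a majority of 427854 is 213928; 213,928 required, 213,886 in favor — not approved.

Not approved — the D shares did not give the required vote.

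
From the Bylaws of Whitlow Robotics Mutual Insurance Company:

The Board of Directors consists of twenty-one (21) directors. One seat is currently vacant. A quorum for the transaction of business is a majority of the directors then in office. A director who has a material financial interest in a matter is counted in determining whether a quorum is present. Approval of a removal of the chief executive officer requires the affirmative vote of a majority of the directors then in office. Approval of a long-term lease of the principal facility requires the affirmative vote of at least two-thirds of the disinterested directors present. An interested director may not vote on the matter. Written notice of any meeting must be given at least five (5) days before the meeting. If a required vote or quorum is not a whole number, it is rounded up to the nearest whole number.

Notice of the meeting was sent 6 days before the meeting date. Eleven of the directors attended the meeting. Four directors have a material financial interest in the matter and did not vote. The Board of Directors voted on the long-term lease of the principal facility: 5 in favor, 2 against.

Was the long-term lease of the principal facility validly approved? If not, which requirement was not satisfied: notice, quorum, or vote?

Notice: 6 days given; 5 required (6 ≥ 5). Satisfied.
Quorum: 11 present (interested directors count toward quorum); quorum is 11. Satisfied.
Vote: the long-term lease of the principal facility requires two-thirds of the disinterested directors present (11 − 4 = 7). 2/3 of 7 = 4.67, rounded up to 5, so 5 affirmative votes are needed; 5 voted in favor. Satisfied.

Valid — all requirements satisfied.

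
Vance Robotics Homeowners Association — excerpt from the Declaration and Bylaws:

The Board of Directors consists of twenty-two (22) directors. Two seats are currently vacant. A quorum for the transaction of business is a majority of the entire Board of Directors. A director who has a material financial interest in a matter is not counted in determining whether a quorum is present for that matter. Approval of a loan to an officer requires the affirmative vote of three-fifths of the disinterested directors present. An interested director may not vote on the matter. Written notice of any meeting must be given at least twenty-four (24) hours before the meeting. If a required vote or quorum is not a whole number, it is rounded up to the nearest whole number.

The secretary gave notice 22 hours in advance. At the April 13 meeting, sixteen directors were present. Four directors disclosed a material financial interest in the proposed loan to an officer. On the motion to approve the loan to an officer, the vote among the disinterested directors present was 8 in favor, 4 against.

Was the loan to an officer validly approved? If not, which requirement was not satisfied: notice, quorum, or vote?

Notice: 22 hours given; 24 required (22 < 24). Not satisfied.
Quorum: 16 present, but the 4 interested directors do not count, leaving 12. Quorum is 12. Satisfied.
Vote: the loan to an officer requires three-fifths of the disinterested directors present (16 − 4 = 12). 3/5 of 12 = 7.20, rounded up to 8, so 8 affirmative votes are needed; 8 voted in favor. Satisfied.

Invalid — notice requirement not satisfied.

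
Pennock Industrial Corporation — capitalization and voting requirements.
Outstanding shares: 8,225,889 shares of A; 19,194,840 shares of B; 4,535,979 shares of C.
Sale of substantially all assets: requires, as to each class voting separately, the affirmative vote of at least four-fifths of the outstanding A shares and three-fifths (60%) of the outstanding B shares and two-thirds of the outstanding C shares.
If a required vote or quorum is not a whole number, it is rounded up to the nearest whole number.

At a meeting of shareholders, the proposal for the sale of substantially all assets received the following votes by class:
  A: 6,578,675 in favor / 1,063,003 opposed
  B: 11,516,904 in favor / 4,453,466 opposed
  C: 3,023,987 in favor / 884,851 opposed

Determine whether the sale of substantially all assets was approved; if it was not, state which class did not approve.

A: 4/5 of 8225889 = 6580711.20, rounded up to 6580712; 6,580,712 required, 6,578,675 in favor — not approved.
B: 3/5 of 19194840 = 11516904; 11,516,904 required, 11,516,904 in favor — approved.
C: 2/3 of 4535979 = 3023986; 3,023,986 required, 3,023,987 in favor — approved.

Not approved — the A shares did not give the required vote.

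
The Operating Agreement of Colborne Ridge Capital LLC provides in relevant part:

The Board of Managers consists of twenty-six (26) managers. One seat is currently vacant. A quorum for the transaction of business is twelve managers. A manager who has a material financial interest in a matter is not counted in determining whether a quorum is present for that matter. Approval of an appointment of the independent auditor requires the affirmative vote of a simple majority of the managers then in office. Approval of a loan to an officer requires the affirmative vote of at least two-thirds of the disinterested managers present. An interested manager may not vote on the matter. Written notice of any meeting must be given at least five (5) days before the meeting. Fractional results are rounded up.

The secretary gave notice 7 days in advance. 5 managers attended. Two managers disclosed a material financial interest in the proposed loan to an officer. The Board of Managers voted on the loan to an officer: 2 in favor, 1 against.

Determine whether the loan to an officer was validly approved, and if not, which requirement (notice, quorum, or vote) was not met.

Notice: 7 days given; 5 required (7 ≥ 5). Satisfied.
Quorum: 5 present, but the 2 interested managers do not count, leaving 3. Quorum is 12. Not satisfied.
Vote: the loan to an officer requires two-thirds of the disinterested managers present (5 − 2 = 3). 2/3 of 3 = 2, so 2 affirmative votes are needed; 2 voted in favor. Satisfied. (Moot — without a quorum no business can be validly transacted.)

Invalid — quorum requirement not satisfied.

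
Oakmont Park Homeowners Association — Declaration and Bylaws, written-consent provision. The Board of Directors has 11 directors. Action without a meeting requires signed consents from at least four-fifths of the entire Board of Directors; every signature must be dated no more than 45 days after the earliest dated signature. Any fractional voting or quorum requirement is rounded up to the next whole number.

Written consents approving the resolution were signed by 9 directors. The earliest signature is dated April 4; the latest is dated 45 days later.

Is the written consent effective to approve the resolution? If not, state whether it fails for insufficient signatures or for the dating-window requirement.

Signatures required: at least four-fifths of 11 — 4/5 of 11 = 8.80, rounded up to 9, so 9 needed; 9 signed. Sufficient.
Dating window: the latest signature is 45 days after the earliest; the limit is 45 days. Within the window.

Effective — both the signature and dating-window requirements are satisfied.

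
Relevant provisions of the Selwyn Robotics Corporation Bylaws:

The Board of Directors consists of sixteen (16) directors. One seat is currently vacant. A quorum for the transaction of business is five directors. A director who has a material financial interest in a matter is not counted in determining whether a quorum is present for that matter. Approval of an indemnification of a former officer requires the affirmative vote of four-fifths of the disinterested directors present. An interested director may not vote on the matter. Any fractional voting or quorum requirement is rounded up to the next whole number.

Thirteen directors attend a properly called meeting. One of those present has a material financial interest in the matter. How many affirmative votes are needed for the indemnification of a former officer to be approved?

10

The indemnification of a former officer requires four-fifths of the disinterested directors present (13 − 1 = 12).
4/5 of 12 = 9.60, rounded up to 10.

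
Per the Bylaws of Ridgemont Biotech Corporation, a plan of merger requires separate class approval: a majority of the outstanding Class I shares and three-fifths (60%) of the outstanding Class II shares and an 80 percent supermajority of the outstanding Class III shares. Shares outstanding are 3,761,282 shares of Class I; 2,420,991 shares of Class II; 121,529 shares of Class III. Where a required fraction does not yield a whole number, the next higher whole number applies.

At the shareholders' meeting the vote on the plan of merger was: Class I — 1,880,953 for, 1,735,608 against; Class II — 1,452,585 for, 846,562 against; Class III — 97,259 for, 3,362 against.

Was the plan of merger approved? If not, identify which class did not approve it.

Class I: a majority of 3761282 is 1880642; 1,880,642 required, 1,880,953 in favor — approved.
Class II: 3/5 of 2420991 = 1452594.60, rounded up to 1452595; 1,452,595 required, 1,452,585 in favor — not approved.
Class III: 4/5 of 121529 = 97223.20, rounded up to 97224; 97,224 required, 97,259 in favor — approved.

Not approved — the Class II shares did not give the required vote.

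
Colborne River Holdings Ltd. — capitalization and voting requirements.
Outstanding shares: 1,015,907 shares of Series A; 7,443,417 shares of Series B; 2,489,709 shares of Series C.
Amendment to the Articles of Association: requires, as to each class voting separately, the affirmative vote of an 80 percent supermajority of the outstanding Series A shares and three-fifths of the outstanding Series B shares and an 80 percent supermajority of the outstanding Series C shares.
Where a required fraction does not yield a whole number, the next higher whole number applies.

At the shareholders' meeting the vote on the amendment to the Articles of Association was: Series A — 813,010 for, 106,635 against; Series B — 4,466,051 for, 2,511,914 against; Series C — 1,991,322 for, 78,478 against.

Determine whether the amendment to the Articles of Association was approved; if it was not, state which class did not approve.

Not approved — the Series C shares did not give the required vote.

Series A: 4/5 of 1015907 = 812725.60, rounded up to 812726; 812,726 required, 813,010 in favor — approved.
Series B: 3/5 of 7443417 = 4466050.20, rounded up to 4466051; 4,466,051 required, 4,466,051 in favor — approved.
Series C: 4/5 of 2489709 = 1991767.20, rounded up to 1991768; 1,991,768 required, 1,991,322 in favor — not approved.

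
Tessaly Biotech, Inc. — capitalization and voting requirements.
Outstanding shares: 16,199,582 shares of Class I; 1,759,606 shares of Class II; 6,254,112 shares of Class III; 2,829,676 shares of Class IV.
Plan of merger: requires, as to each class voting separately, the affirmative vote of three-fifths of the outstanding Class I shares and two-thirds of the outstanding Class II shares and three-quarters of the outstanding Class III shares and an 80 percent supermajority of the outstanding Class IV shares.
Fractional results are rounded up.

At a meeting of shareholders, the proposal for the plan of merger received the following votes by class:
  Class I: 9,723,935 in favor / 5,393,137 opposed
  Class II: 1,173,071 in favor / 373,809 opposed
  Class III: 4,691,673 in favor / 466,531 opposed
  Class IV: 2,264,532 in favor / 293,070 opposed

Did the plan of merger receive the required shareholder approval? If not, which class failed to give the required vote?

Approved — every class gave the required vote.

Class I: 3/5 of 16199582 = 9719749.20, rounded up to 9719750; 9,719,750 required, 9,723,935 in favor — approved.
Class II: 2/3 of 1759606 = 1173070.67, rounded up to 1173071; 1,173,071 required, 1,173,071 in favor — approved.
Class III: 3/4 of 6254112 = 4690584; 4,690,584 required, 4,691,673 in favor — approved.
Class IV: 4/5 of 2829676 = 2263740.80, rounded up to 2263741; 2,263,741 required, 2,264,532 in favor — approved.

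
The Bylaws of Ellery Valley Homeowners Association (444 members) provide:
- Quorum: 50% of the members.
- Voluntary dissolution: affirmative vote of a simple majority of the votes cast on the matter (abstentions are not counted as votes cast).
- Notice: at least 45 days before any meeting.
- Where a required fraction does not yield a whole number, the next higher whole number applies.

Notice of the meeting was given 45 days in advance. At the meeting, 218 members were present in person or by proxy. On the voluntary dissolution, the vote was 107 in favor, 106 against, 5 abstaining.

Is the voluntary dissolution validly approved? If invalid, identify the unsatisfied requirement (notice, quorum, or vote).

Invalid — quorum requirement not satisfied.

Notice: 45 days given; 45 required. Satisfied.
Quorum: 50% of 444 = 222; 218 present. Not satisfied.
Vote: requires a majority of the votes cast (218 − 5 abstaining = 213); a majority of 213 is 107, so 107 needed; 107 in favor. Satisfied.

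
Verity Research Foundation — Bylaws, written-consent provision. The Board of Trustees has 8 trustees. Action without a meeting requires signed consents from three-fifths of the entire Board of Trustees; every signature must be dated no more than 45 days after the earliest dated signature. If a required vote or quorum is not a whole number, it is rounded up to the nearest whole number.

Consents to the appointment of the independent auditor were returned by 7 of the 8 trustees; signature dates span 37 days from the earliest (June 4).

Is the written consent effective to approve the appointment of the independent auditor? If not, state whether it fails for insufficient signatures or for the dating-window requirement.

Signatures required: three-fifths of 8 — 3/5 of 8 = 4.80, rounded up to 5, so 5 needed; 7 signed. Sufficient.
Dating window: the latest signature is 37 days after the earliest; the limit is 45 days. Within the window.

Effective — both the signature and dating-window requirements are satisfied.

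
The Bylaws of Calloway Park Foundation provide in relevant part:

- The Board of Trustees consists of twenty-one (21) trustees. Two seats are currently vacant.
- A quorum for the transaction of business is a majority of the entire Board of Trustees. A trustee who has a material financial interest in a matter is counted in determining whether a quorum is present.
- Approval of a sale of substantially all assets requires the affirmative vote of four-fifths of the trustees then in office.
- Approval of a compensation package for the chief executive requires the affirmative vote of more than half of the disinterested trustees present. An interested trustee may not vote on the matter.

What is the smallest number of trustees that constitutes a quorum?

11

A majority of 21 is 11.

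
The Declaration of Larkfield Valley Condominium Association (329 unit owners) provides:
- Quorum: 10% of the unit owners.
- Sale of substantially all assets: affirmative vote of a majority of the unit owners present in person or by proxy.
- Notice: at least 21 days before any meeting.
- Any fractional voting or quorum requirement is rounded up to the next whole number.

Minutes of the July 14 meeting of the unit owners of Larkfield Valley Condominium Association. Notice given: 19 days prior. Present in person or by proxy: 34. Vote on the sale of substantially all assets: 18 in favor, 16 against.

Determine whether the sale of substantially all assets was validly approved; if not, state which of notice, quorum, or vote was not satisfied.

Notice: 19 days given; 21 required. Not satisfied.
Quorum: 10% of 329 = 32.90, rounded up to 33; 34 present. Satisfied.
Vote: requires a majority of those present (34); a majority of 34 is 18, so 18 needed; 18 in favor. Satisfied.

Invalid — notice requirement not satisfied.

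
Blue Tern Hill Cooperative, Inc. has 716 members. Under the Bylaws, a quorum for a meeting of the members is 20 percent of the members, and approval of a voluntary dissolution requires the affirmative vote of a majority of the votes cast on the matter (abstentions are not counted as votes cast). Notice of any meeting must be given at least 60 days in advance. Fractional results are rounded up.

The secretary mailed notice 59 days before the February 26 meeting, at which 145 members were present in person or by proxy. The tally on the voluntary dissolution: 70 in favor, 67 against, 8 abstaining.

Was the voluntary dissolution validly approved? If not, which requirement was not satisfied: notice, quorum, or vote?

Notice: 59 days given; 60 required. Not satisfied.
Quorum: 20% of 716 = 143.20, rounded up to 144; 145 present. Satisfied.
Vote: requires a majority of the votes cast (145 − 8 abstaining = 137); a majority of 137 is 69, so 69 needed; 70 in favor. Satisfied.

Invalid — notice requirement not satisfied.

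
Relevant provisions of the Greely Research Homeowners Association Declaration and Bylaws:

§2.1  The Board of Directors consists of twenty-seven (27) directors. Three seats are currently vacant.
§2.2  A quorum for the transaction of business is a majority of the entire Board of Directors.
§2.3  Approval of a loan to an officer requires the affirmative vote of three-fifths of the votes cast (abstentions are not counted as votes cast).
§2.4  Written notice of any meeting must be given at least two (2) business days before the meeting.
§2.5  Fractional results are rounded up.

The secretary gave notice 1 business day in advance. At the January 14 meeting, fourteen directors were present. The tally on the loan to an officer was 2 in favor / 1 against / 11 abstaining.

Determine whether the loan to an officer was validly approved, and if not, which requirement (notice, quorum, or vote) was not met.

Notice: 1 business day given; 2 required (1 < 2). Not satisfied.
Quorum: 14 present; quorum is 14. Satisfied.
Vote: the loan to an officer requires three-fifths of the votes cast (14 present − 11 abstaining = 3). 3/5 of 3 = 1.80, rounded up to 2, so 2 affirmative votes are needed; 2 voted in favor. Satisfied.

Invalid — notice requirement not satisfied.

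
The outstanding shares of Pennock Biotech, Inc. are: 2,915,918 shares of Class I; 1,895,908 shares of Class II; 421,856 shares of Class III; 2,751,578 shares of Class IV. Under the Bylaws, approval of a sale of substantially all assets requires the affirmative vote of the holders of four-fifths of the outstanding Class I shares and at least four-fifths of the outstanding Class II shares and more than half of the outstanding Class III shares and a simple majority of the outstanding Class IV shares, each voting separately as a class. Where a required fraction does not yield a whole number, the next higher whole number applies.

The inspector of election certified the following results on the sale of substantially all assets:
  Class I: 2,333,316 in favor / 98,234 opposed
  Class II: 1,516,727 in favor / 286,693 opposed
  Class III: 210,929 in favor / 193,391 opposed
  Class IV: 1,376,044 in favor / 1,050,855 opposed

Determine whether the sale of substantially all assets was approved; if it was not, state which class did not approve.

Class I: 4/5 of 2915918 = 2332734.40, rounded up to 2332735; 2,332,735 required, 2,333,316 in favor — approved.
Class II: 4/5 of 1895908 = 1516726.40, rounded up to 1516727; 1,516,727 required, 1,516,727 in favor — approved.
Class III: a majority of 421856 is 210929; 210,929 required, 210,929 in favor — approved.
Class IV: a majority of 2751578 is 1375790; 1,375,790 required, 1,376,044 in favor — approved.

Approved — every class gave the required vote.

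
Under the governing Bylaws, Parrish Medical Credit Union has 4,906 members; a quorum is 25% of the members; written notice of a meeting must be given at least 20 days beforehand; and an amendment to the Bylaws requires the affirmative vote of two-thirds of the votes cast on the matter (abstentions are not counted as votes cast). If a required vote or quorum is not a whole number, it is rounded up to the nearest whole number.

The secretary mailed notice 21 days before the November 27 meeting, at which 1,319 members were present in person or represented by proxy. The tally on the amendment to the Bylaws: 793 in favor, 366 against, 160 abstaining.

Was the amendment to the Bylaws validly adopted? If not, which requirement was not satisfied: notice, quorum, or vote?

Notice: 21 days given; 20 required. Satisfied.
Quorum: 25% of 4,906 = 1,226.50, rounded up to 1,227; 1,319 present. Satisfied.
Vote: requires two-thirds of the votes cast (1,319 − 160 abstaining = 1,159); 2/3 of 1159 = 772.67, rounded up to 773, so 773 needed; 793 in favor. Satisfied.

Valid — all requirements satisfied.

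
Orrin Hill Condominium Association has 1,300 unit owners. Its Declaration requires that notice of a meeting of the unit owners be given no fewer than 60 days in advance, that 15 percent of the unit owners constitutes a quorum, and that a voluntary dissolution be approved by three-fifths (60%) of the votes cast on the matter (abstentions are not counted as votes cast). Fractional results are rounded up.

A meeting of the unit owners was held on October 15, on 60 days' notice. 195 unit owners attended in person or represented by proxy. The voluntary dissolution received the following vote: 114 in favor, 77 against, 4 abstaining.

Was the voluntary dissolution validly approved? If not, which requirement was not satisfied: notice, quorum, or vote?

Notice: 60 days given; 60 required. Satisfied.
Quorum: 15% of 1,300 = 195; 195 present. Satisfied.
Vote: requires three-fifths of the votes cast (195 − 4 abstaining = 191); 3/5 of 191 = 114.60, rounded up to 115, so 115 needed; 114 in favor. Not satisfied.

Invalid — vote requirement not satisfied.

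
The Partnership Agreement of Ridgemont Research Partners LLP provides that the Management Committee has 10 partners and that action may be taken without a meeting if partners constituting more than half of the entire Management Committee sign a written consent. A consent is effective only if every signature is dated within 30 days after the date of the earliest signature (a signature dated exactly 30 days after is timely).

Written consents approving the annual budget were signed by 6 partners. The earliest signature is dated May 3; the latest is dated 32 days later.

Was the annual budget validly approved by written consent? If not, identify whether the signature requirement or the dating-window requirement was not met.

Signatures required: more than half of 10 — a majority of 10 is 6, so 6 needed; 6 signed. Sufficient.
Dating window: the latest signature is 32 days after the earliest; the limit is 30 days. Outside the window.

Not effective — dating-window requirement not satisfied.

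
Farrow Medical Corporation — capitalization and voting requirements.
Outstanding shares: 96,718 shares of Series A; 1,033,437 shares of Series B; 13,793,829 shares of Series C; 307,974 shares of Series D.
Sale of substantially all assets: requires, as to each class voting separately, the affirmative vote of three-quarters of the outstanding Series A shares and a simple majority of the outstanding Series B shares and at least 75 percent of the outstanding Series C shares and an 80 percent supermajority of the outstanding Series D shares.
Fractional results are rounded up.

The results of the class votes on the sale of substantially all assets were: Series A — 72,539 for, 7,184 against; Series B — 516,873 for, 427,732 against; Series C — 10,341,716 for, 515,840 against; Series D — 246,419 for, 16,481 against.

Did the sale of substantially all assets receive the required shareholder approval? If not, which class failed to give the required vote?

Not approved — the Series C shares did not give the required vote.

Series A: 3/4 of 96718 = 72538.50, rounded up to 72539; 72,539 required, 72,539 in favor — approved.
Series B: a majority of 1033437 is 516719; 516,719 required, 516,873 in favor — approved.
Series C: 3/4 of 13793829 = 10345371.75, rounded up to 10345372; 10,345,372 required, 10,341,716 in favor — not approved.
Series D: 4/5 of 307974 = 246379.20, rounded up to 246380; 246,380 required, 246,419 in favor — approved.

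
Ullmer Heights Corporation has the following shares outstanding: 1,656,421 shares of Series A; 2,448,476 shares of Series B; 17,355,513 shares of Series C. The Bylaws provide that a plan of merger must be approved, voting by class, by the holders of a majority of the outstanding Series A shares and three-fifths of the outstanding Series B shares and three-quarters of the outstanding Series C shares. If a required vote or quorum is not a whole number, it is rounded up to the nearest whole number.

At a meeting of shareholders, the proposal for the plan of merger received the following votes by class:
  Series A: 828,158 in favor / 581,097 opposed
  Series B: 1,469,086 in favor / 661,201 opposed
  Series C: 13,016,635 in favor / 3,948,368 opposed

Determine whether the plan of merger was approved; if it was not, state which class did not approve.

Not approved — the Series A shares did not give the required vote.

Series A: a majority of 1656421 is 828211; 828,211 required, 828,158 in favor — not approved.
Series B: 3/5 of 2448476 = 1469085.60, rounded up to 1469086; 1,469,086 required, 1,469,086 in favor — approved.
Series C: 3/4 of 17355513 = 13016634.75, rounded up to 13016635; 13,016,635 required, 13,016,635 in favor — approved.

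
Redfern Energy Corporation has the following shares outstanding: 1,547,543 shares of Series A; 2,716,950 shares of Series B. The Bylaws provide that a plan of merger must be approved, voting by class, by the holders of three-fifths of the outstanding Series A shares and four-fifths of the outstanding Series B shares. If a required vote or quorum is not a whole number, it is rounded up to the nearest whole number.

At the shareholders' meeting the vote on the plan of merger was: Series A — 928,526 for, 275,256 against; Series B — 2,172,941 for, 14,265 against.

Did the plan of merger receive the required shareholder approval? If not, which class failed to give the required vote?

Series A: 3/5 of 1547543 = 928525.80, rounded up to 928526; 928,526 required, 928,526 in favor — approved.
Series B: 4/5 of 2716950 = 2173560; 2,173,560 required, 2,172,941 in favor — not approved.

Not approved — the Series B shares did not give the required vote.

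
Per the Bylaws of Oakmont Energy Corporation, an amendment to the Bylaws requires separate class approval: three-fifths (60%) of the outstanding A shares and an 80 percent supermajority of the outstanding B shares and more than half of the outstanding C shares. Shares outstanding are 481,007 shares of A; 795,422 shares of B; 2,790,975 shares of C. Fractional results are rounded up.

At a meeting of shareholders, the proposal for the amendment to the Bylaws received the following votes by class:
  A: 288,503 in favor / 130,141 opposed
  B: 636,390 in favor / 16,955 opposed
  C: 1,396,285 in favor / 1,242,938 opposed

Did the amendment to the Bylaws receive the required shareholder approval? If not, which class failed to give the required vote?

A: 3/5 of 481007 = 288604.20, rounded up to 288605; 288,605 required, 288,503 in favor — not approved.
B: 4/5 of 795422 = 636337.60, rounded up to 636338; 636,338 required, 636,390 in favor — approved.
C: a majority of 2790975 is 1395488; 1,395,488 required, 1,396,285 in favor — approved.

Not approved — the A shares did not give the required vote.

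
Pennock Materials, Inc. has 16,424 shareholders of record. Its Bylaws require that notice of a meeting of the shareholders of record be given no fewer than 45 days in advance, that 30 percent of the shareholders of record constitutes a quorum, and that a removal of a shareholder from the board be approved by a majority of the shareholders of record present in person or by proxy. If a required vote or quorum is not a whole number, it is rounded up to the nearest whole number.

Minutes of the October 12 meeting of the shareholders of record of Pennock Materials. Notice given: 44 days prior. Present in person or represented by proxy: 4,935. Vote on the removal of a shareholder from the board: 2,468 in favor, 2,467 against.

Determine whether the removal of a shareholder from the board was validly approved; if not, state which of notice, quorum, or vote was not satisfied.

Invalid — notice requirement not satisfied.

Notice: 44 days given; 45 required. Not satisfied.
Quorum: 30% of 16,424 = 4,927.20, rounded up to 4,928; 4,935 present. Satisfied.
Vote: requires a majority of those present (4,935); a majority of 4935 is 2468, so 2,468 needed; 2,468 in favor. Satisfied.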